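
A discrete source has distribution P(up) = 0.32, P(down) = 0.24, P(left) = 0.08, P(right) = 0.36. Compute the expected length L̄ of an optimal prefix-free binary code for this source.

1.96 bits/symbol

Repeatedly combine the two least-probable nodes; the expected code length is the sum of the merged weights.
merge 2/25 + 6/25 → 8/25
merge 8/25 + 8/25 → 16/25
merge 9/25 + 16/25 → 1
L = 8/25 + 16/25 + 1 = 49/25 = 1.96 bits/symbol.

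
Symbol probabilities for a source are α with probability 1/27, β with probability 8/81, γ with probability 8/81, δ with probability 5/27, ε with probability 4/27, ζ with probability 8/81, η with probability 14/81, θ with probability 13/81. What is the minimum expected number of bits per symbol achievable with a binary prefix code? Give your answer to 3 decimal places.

Repeatedly combine the two least-probable nodes; the expected code length is the sum of the merged weights.
merge 1/27 + 8/81 → 11/81
merge 8/81 + 8/81 → 16/81
merge 11/81 + 4/27 → 23/81
merge 13/81 + 14/81 → 1/3
merge 5/27 + 16/81 → 31/81
merge 23/81 + 1/3 → 50/81
merge 31/81 + 50/81 → 1
L = 11/81 + 16/81 + 23/81 + 1/3 + 31/81 + 50/81 + 1 = 239/81 ≈ 2.951 bits/symbol.

2.951 bits/symbol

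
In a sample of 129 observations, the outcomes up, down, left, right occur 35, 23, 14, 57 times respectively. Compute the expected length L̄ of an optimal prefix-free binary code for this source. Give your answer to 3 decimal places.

1.845 bits/symbol

Probabilities are the counts divided by 129.
Repeatedly combine the two least-probable nodes; the expected code length is the sum of the merged weights.
merge 14/129 + 23/129 → 37/129
merge 35/129 + 37/129 → 24/43
merge 19/43 + 24/43 → 1
L = 37/129 + 24/43 + 1 = 238/129 ≈ 1.845 bits/symbol.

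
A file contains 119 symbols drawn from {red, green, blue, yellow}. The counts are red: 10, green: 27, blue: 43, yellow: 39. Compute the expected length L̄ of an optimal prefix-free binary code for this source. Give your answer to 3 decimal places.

1.950 bits/symbol

Probabilities are the counts divided by 119.
Repeatedly combine the two least-probable nodes; the expected code length is the sum of the merged weights.
merge 10/119 + 27/119 → 37/119
merge 37/119 + 39/119 → 76/119
merge 43/119 + 76/119 → 1
L = 37/119 + 76/119 + 1 = 232/119 ≈ 1.950 bits/symbol.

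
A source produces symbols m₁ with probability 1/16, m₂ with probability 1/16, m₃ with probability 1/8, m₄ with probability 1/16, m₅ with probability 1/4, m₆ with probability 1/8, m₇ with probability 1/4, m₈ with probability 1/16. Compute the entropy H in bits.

Each probability is a power of 1/2, so log₂(1/p) is an integer.
H = Σ p·log₂(1/p) = 1/16·4 + 1/16·4 + 1/8·3 + 1/16·4 + 1/4·2 + 1/8·3 + 1/4·2 + 1/16·4 = 2.75 bits.

2.75 bits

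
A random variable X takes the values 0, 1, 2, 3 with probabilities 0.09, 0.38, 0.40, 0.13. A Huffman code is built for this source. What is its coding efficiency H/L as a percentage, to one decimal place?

96.4%

Entropy H = −Σ p log₂ p ≈ 1.7545 bits.
Huffman merges: 9/100+13/100→11/50; 11/50+19/50→3/5; 2/5+3/5→1. L = 91/50 ≈ 1.8200.
Efficiency = H/L = 1.7545/1.8200 = 96.4%.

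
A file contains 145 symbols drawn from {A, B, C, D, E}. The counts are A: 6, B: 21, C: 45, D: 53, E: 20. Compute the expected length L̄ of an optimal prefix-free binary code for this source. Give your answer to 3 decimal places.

2.138 bits/symbol

Probabilities are the counts divided by 145.
Repeatedly combine the two least-probable nodes; the expected code length is the sum of the merged weights.
merge 6/145 + 4/29 → 26/145
merge 21/145 + 26/145 → 47/145
merge 9/29 + 47/145 → 92/145
merge 53/145 + 92/145 → 1
L = 26/145 + 47/145 + 92/145 + 1 = 62/29 ≈ 2.138 bits/symbol.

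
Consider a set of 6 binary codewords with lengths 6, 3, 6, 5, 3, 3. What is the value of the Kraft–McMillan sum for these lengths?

With common denominator 2^6 = 64: Σ 2^(−ℓᵢ) = 1/64 + 8/64 + 1/64 + 2/64 + 8/64 + 8/64 = 28/64 = 0.4375.

0.4375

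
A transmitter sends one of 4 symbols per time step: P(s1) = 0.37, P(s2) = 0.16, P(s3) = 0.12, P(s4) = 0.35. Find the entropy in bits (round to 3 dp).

1.851 bits

H = −Σ pᵢ log₂ pᵢ.
−0.37·log₂(0.37) = 0.5307
−0.16·log₂(0.16) = 0.4230
−0.12·log₂(0.12) = 0.3671
−0.35·log₂(0.35) = 0.5301
Sum ≈ 1.8509 → 1.851 bits.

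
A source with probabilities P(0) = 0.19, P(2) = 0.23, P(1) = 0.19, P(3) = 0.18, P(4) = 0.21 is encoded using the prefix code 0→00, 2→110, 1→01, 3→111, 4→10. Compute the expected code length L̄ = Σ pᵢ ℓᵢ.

2.41 bits/symbol

L̄ = Σ pᵢ·ℓᵢ = 0.19·2 + 0.23·3 + 0.19·2 + 0.18·3 + 0.21·2 = 2.41 bits/symbol.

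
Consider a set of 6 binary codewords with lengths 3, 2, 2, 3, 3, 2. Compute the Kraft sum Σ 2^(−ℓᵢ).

With common denominator 2^3 = 8: Σ 2^(−ℓᵢ) = 1/8 + 2/8 + 2/8 + 1/8 + 1/8 + 2/8 = 9/8 = 1.125.

1.125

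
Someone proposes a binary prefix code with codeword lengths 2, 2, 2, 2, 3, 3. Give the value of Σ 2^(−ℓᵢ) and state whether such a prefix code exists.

With common denominator 2^3 = 8: Σ 2^(−ℓᵢ) = 2/8 + 2/8 + 2/8 + 2/8 + 1/8 + 1/8 = 10/8 = 1.25.
Kraft's inequality requires Σ ≤ 1; here Σ = 1.25 > 1, so no such prefix code exists.

1.25; no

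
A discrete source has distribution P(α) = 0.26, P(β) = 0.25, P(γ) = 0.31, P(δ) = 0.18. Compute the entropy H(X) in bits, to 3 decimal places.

1.974 bits

H = −Σ pᵢ log₂ pᵢ.
−0.26·log₂(0.26) = 0.5053
−0.25·log₂(0.25) = 0.5000
−0.31·log₂(0.31) = 0.5238
−0.18·log₂(0.18) = 0.4453
Sum ≈ 1.9744 → 1.974 bits.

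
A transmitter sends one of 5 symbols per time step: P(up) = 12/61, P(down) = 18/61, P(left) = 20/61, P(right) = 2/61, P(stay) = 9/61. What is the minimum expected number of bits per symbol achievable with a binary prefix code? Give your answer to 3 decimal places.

Repeatedly combine the two least-probable nodes; the expected code length is the sum of the merged weights.
merge 2/61 + 9/61 → 11/61
merge 11/61 + 12/61 → 23/61
merge 18/61 + 20/61 → 38/61
merge 23/61 + 38/61 → 1
L = 11/61 + 23/61 + 38/61 + 1 = 133/61 ≈ 2.180 bits/symbol.

2.180 bits/symbol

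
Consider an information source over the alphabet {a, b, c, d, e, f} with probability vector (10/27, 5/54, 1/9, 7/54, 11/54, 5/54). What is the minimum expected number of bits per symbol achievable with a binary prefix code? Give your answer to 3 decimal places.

2.426 bits/symbol

Repeatedly combine the two least-probable nodes; the expected code length is the sum of the merged weights.
merge 5/54 + 5/54 → 5/27
merge 1/9 + 7/54 → 13/54
merge 5/27 + 11/54 → 7/18
merge 13/54 + 10/27 → 11/18
merge 7/18 + 11/18 → 1
L = 5/27 + 13/54 + 7/18 + 11/18 + 1 = 131/54 ≈ 2.426 bits/symbol.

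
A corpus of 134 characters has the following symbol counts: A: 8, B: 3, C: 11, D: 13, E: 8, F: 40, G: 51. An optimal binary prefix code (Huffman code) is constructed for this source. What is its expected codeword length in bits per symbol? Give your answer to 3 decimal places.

2.343 bits/symbol

Probabilities are the counts divided by 134.
Repeatedly combine the two least-probable nodes; the expected code length is the sum of the merged weights.
merge 3/134 + 4/67 → 11/134
merge 4/67 + 11/134 → 19/134
merge 11/134 + 13/134 → 12/67
merge 19/134 + 12/67 → 43/134
merge 20/67 + 43/134 → 83/134
merge 51/134 + 83/134 → 1
L = 11/134 + 19/134 + 12/67 + 43/134 + 83/134 + 1 = 157/67 ≈ 2.343 bits/symbol.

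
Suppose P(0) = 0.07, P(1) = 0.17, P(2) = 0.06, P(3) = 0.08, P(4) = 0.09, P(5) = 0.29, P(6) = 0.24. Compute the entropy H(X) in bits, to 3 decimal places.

2.563 bits

H = −Σ pᵢ log₂ pᵢ.
−0.07·log₂(0.07) = 0.2686
−0.17·log₂(0.17) = 0.4346
−0.06·log₂(0.06) = 0.2435
−0.08·log₂(0.08) = 0.2915
−0.09·log₂(0.09) = 0.3127
−0.29·log₂(0.29) = 0.5179
−0.24·log₂(0.24) = 0.4941
Sum ≈ 2.5629 → 2.563 bits.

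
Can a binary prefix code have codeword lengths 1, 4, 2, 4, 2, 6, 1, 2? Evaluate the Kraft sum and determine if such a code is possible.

With common denominator 2^6 = 64: Σ 2^(−ℓᵢ) = 32/64 + 4/64 + 16/64 + 4/64 + 16/64 + 1/64 + 32/64 + 16/64 = 121/64 = 1.890625.
Kraft's inequality requires Σ ≤ 1; here Σ = 1.890625 > 1, so no such prefix code exists.

1.890625; no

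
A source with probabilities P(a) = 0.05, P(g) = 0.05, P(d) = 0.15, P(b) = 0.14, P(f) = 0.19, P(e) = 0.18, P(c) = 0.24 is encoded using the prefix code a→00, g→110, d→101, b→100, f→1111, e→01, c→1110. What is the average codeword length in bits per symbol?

3.2 bits/symbol

L̄ = Σ pᵢ·ℓᵢ = 0.05·2 + 0.05·3 + 0.15·3 + 0.14·3 + 0.19·4 + 0.18·2 + 0.24·4 = 3.2 bits/symbol.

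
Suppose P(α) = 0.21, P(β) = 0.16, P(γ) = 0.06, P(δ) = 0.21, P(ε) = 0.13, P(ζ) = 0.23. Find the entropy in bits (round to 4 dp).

2.4825 bits

H = −Σ pᵢ log₂ pᵢ.
−0.21·log₂(0.21) = 0.4728
−0.16·log₂(0.16) = 0.4230
−0.06·log₂(0.06) = 0.2435
−0.21·log₂(0.21) = 0.4728
−0.13·log₂(0.13) = 0.3826
−0.23·log₂(0.23) = 0.4877
Sum ≈ 2.4825 → 2.4825 bits.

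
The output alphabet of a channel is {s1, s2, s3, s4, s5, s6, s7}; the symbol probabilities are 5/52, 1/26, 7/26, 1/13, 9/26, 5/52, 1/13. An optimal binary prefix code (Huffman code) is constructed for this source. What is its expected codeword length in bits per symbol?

2.5 bits/symbol

Repeatedly combine the two least-probable nodes; the expected code length is the sum of the merged weights.
merge 1/26 + 1/13 → 3/26
merge 1/13 + 5/52 → 9/52
merge 5/52 + 3/26 → 11/52
merge 9/52 + 11/52 → 5/13
merge 7/26 + 9/26 → 8/13
merge 5/13 + 8/13 → 1
L = 3/26 + 9/52 + 11/52 + 5/13 + 8/13 + 1 = 5/2 = 2.5 bits/symbol.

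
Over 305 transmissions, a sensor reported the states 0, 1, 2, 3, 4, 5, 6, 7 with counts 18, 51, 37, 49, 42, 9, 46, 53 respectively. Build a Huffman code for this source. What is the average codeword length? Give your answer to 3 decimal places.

2.915 bits/symbol

Probabilities are the counts divided by 305.
Repeatedly combine the two least-probable nodes; the expected code length is the sum of the merged weights.
merge 9/305 + 18/305 → 27/305
merge 27/305 + 37/305 → 64/305
merge 42/305 + 46/305 → 88/305
merge 49/305 + 51/305 → 20/61
merge 53/305 + 64/305 → 117/305
merge 88/305 + 20/61 → 188/305
merge 117/305 + 188/305 → 1
L = 27/305 + 64/305 + 88/305 + 20/61 + 117/305 + 188/305 + 1 = 889/305 ≈ 2.915 bits/symbol.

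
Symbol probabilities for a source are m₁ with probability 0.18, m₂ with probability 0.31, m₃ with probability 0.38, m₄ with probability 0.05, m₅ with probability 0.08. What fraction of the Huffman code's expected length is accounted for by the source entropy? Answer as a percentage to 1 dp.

Entropy H = −Σ p log₂ p ≈ 2.0072 bits.
Huffman merges: 1/20+2/25→13/100; 13/100+9/50→31/100; 31/100+31/100→31/50; 19/50+31/50→1. L = 103/50 ≈ 2.0600.
Efficiency = H/L = 2.0072/2.0600 = 97.4%.

97.4%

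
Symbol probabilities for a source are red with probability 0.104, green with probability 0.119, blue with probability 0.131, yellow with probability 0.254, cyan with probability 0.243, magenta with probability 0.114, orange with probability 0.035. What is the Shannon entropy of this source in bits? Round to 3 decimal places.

H = −Σ pᵢ log₂ pᵢ.
−0.104·log₂(0.104) = 0.3396
−0.119·log₂(0.119) = 0.3654
−0.131·log₂(0.131) = 0.3841
−0.254·log₂(0.254) = 0.5022
−0.243·log₂(0.243) = 0.4960
−0.114·log₂(0.114) = 0.3571
−0.035·log₂(0.035) = 0.1693
Sum ≈ 2.6137 → 2.614 bits.

2.614 bits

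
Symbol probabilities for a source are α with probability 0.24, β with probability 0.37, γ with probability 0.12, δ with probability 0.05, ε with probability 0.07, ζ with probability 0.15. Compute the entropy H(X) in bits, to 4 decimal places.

H = −Σ pᵢ log₂ pᵢ.
−0.24·log₂(0.24) = 0.4941
−0.37·log₂(0.37) = 0.5307
−0.12·log₂(0.12) = 0.3671
−0.05·log₂(0.05) = 0.2161
−0.07·log₂(0.07) = 0.2686
−0.15·log₂(0.15) = 0.4105
Sum ≈ 2.2871 → 2.2871 bits.

2.2871 bits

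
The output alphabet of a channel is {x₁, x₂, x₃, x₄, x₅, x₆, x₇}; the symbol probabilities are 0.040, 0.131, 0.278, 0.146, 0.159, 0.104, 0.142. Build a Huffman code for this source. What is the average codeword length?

Repeatedly combine the two least-probable nodes; the expected code length is the sum of the merged weights.
merge 1/25 + 13/125 → 18/125
merge 131/1000 + 71/500 → 273/1000
merge 18/125 + 73/500 → 29/100
merge 159/1000 + 273/1000 → 54/125
merge 139/500 + 29/100 → 71/125
merge 54/125 + 71/125 → 1
L = 18/125 + 273/1000 + 29/100 + 54/125 + 71/125 + 1 = 2707/1000 = 2.707 bits/symbol.

2.707 bits/symbol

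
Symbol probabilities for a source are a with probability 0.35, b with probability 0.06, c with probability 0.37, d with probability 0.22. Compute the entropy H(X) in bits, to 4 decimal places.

H = −Σ pᵢ log₂ pᵢ.
−0.35·log₂(0.35) = 0.5301
−0.06·log₂(0.06) = 0.2435
−0.37·log₂(0.37) = 0.5307
−0.22·log₂(0.22) = 0.4806
Sum ≈ 1.7849 → 1.7849 bits.

1.7849 bits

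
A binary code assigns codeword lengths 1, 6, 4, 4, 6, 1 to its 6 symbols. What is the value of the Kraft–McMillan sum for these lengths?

1.15625

With common denominator 2^6 = 64: Σ 2^(−ℓᵢ) = 32/64 + 1/64 + 4/64 + 4/64 + 1/64 + 32/64 = 74/64 = 1.15625.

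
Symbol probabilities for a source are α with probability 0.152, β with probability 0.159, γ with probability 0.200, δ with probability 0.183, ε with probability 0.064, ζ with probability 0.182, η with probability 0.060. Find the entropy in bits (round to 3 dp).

H = −Σ pᵢ log₂ pᵢ.
−0.152·log₂(0.152) = 0.4131
−0.159·log₂(0.159) = 0.4218
−0.200·log₂(0.200) = 0.4644
−0.183·log₂(0.183) = 0.4484
−0.064·log₂(0.064) = 0.2538
−0.182·log₂(0.182) = 0.4474
−0.060·log₂(0.060) = 0.2435
Sum ≈ 2.6924 → 2.692 bits.

2.692 bits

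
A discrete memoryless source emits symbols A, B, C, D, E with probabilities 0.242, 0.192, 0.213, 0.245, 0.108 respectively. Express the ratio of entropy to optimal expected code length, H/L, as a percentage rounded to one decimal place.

98.8%

Entropy H = −Σ p log₂ p ≈ 2.2716 bits.
Huffman merges: 27/250+24/125→3/10; 213/1000+121/500→91/200; 49/200+3/10→109/200; 91/200+109/200→1. L = 23/10 ≈ 2.3000.
Efficiency = H/L = 2.2716/2.3000 = 98.8%.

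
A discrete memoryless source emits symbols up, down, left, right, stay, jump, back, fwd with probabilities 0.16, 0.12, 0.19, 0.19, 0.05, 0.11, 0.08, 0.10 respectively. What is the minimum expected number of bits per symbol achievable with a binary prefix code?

Repeatedly combine the two least-probable nodes; the expected code length is the sum of the merged weights.
merge 1/20 + 2/25 → 13/100
merge 1/10 + 11/100 → 21/100
merge 3/25 + 13/100 → 1/4
merge 4/25 + 19/100 → 7/20
merge 19/100 + 21/100 → 2/5
merge 1/4 + 7/20 → 3/5
merge 2/5 + 3/5 → 1
L = 13/100 + 21/100 + 1/4 + 7/20 + 2/5 + 3/5 + 1 = 147/50 = 2.94 bits/symbol.

2.94 bits/symbol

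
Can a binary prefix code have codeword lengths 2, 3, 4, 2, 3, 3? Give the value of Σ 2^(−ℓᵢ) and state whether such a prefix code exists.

0.9375; yes

With common denominator 2^4 = 16: Σ 2^(−ℓᵢ) = 4/16 + 2/16 + 1/16 + 4/16 + 2/16 + 2/16 = 15/16 = 0.9375.
Kraft's inequality requires Σ ≤ 1; here Σ = 0.9375 ≤ 1, so such a prefix code exists.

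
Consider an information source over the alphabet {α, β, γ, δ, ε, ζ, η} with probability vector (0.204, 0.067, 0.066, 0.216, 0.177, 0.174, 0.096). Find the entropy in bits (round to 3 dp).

2.671 bits

H = −Σ pᵢ log₂ pᵢ.
−0.204·log₂(0.204) = 0.4678
−0.067·log₂(0.067) = 0.2613
−0.066·log₂(0.066) = 0.2588
−0.216·log₂(0.216) = 0.4776
−0.177·log₂(0.177) = 0.4422
−0.174·log₂(0.174) = 0.4390
−0.096·log₂(0.096) = 0.3246
Sum ≈ 2.6712 → 2.671 bits.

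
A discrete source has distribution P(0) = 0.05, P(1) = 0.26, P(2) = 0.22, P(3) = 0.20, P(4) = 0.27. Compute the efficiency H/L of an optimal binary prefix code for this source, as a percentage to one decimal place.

96.7%

Entropy H = −Σ p log₂ p ≈ 2.1764 bits.
Huffman merges: 1/20+1/5→1/4; 11/50+1/4→47/100; 13/50+27/100→53/100; 47/100+53/100→1. L = 9/4 ≈ 2.2500.
Efficiency = H/L = 2.1764/2.2500 = 96.7%.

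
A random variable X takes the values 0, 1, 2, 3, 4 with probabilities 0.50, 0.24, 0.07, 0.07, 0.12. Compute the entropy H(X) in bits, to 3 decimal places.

H = −Σ pᵢ log₂ pᵢ.
−0.50·log₂(0.50) = 0.5000
−0.24·log₂(0.24) = 0.4941
−0.07·log₂(0.07) = 0.2686
−0.07·log₂(0.07) = 0.2686
−0.12·log₂(0.12) = 0.3671
Sum ≈ 1.8983 → 1.898 bits.

1.898 bits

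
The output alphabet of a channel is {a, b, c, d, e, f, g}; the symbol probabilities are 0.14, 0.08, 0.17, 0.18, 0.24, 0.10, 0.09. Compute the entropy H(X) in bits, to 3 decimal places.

2.707 bits

H = −Σ pᵢ log₂ pᵢ.
−0.14·log₂(0.14) = 0.3971
−0.08·log₂(0.08) = 0.2915
−0.17·log₂(0.17) = 0.4346
−0.18·log₂(0.18) = 0.4453
−0.24·log₂(0.24) = 0.4941
−0.10·log₂(0.10) = 0.3322
−0.09·log₂(0.09) = 0.3127
Sum ≈ 2.7075 → 2.707 bits.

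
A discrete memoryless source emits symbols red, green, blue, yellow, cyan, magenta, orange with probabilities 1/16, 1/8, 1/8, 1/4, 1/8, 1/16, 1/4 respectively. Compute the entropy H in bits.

Each probability is a power of 1/2, so log₂(1/p) is an integer.
H = Σ p·log₂(1/p) = 1/16·4 + 1/8·3 + 1/8·3 + 1/4·2 + 1/8·3 + 1/16·4 + 1/4·2 = 2.625 bits.

2.625 bits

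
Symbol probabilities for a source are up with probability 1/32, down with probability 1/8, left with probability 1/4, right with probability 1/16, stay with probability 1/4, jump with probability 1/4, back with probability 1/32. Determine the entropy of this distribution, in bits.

Each probability is a power of 1/2, so log₂(1/p) is an integer.
H = Σ p·log₂(1/p) = 1/32·5 + 1/8·3 + 1/4·2 + 1/16·4 + 1/4·2 + 1/4·2 + 1/32·5 = 2.4375 bits.

2.4375 bits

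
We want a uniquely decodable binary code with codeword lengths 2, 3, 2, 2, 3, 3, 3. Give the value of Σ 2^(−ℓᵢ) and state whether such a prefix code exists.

1.25; no

With common denominator 2^3 = 8: Σ 2^(−ℓᵢ) = 2/8 + 1/8 + 2/8 + 2/8 + 1/8 + 1/8 + 1/8 = 10/8 = 1.25.
Kraft's inequality requires Σ ≤ 1; here Σ = 1.25 > 1, so no such prefix code exists.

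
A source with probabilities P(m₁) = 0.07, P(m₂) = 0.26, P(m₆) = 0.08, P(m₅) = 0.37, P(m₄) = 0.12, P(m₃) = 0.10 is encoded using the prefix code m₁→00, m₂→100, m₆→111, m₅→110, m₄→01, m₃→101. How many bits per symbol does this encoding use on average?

2.81 bits/symbol

L̄ = Σ pᵢ·ℓᵢ = 0.07·2 + 0.26·3 + 0.08·3 + 0.37·3 + 0.12·2 + 0.10·3 = 2.81 bits/symbol.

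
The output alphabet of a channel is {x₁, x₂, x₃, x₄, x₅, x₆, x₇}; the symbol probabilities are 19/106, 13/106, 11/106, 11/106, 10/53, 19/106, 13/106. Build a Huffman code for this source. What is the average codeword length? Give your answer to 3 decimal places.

Repeatedly combine the two least-probable nodes; the expected code length is the sum of the merged weights.
merge 11/106 + 11/106 → 11/53
merge 13/106 + 13/106 → 13/53
merge 19/106 + 19/106 → 19/53
merge 10/53 + 11/53 → 21/53
merge 13/53 + 19/53 → 32/53
merge 21/53 + 32/53 → 1
L = 11/53 + 13/53 + 19/53 + 21/53 + 32/53 + 1 = 149/53 ≈ 2.811 bits/symbol.

2.811 bits/symbol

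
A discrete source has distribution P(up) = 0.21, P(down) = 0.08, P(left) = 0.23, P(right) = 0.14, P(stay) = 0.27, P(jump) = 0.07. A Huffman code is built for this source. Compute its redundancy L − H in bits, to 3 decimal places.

0.012 bits

Entropy H = −Σ p log₂ p ≈ 2.4277 bits.
Huffman merges: 7/100+2/25→3/20; 7/50+3/20→29/100; 21/100+23/100→11/25; 27/100+29/100→14/25; 11/25+14/25→1. L = 61/25 ≈ 2.4400.
L − H = 2.4400 − 2.4277 = 0.012 bits.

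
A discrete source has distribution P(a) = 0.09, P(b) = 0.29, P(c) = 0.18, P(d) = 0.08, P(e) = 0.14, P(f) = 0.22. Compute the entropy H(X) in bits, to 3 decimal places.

2.445 bits

H = −Σ pᵢ log₂ pᵢ.
−0.09·log₂(0.09) = 0.3127
−0.29·log₂(0.29) = 0.5179
−0.18·log₂(0.18) = 0.4453
−0.08·log₂(0.08) = 0.2915
−0.14·log₂(0.14) = 0.3971
−0.22·log₂(0.22) = 0.4806
Sum ≈ 2.4451 → 2.445 bits.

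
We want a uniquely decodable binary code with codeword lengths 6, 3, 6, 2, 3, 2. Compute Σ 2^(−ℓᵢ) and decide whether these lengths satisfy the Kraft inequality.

0.78125; yes

With common denominator 2^6 = 64: Σ 2^(−ℓᵢ) = 1/64 + 8/64 + 1/64 + 16/64 + 8/64 + 16/64 = 50/64 = 0.78125.
Kraft's inequality requires Σ ≤ 1; here Σ = 0.78125 ≤ 1, so such a prefix code exists.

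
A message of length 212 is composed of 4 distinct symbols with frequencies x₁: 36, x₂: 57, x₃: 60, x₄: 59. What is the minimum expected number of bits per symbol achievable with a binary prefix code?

2 bits/symbol

Probabilities are the counts divided by 212.
Repeatedly combine the two least-probable nodes; the expected code length is the sum of the merged weights.
merge 9/53 + 57/212 → 93/212
merge 59/212 + 15/53 → 119/212
merge 93/212 + 119/212 → 1
L = 93/212 + 119/212 + 1 = 2 bits/symbol.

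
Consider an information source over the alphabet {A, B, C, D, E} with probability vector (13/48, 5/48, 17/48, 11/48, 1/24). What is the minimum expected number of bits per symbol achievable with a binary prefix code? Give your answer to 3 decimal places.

2.146 bits/symbol

Repeatedly combine the two least-probable nodes; the expected code length is the sum of the merged weights.
merge 1/24 + 5/48 → 7/48
merge 7/48 + 11/48 → 3/8
merge 13/48 + 17/48 → 5/8
merge 3/8 + 5/8 → 1
L = 7/48 + 3/8 + 5/8 + 1 = 103/48 ≈ 2.146 bits/symbol.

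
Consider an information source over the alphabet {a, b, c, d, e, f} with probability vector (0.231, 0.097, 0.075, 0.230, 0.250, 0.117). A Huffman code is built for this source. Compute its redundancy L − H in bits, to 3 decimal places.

Entropy H = −Σ p log₂ p ≈ 2.4449 bits.
Huffman merges: 3/40+97/1000→43/250; 117/1000+43/250→289/1000; 23/100+231/1000→461/1000; 1/4+289/1000→539/1000; 461/1000+539/1000→1. L = 2461/1000 ≈ 2.4610.
L − H = 2.4610 − 2.4449 = 0.016 bits.

0.016 bits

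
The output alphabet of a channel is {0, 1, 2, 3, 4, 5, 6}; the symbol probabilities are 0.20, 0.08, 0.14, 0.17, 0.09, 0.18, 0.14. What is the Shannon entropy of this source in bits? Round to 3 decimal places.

2.743 bits

H = −Σ pᵢ log₂ pᵢ.
−0.20·log₂(0.20) = 0.4644
−0.08·log₂(0.08) = 0.2915
−0.14·log₂(0.14) = 0.3971
−0.17·log₂(0.17) = 0.4346
−0.09·log₂(0.09) = 0.3127
−0.18·log₂(0.18) = 0.4453
−0.14·log₂(0.14) = 0.3971
Sum ≈ 2.7427 → 2.743 bits.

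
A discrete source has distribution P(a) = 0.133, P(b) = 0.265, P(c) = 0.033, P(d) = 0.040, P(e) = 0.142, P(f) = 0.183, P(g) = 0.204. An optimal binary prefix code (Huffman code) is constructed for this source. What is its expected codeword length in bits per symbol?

2.604 bits/symbol

Repeatedly combine the two least-probable nodes; the expected code length is the sum of the merged weights.
merge 33/1000 + 1/25 → 73/1000
merge 73/1000 + 133/1000 → 103/500
merge 71/500 + 183/1000 → 13/40
merge 51/250 + 103/500 → 41/100
merge 53/200 + 13/40 → 59/100
merge 41/100 + 59/100 → 1
L = 73/1000 + 103/500 + 13/40 + 41/100 + 59/100 + 1 = 651/250 = 2.604 bits/symbol.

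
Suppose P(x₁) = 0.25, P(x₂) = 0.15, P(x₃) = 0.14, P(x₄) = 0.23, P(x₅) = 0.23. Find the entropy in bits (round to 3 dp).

H = −Σ pᵢ log₂ pᵢ.
−0.25·log₂(0.25) = 0.5000
−0.15·log₂(0.15) = 0.4105
−0.14·log₂(0.14) = 0.3971
−0.23·log₂(0.23) = 0.4877
−0.23·log₂(0.23) = 0.4877
Sum ≈ 2.2830 → 2.283 bits.

2.283 bits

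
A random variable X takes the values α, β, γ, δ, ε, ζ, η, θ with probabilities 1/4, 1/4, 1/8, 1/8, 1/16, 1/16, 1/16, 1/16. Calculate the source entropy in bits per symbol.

Each probability is a power of 1/2, so log₂(1/p) is an integer.
H = Σ p·log₂(1/p) = 1/4·2 + 1/4·2 + 1/8·3 + 1/8·3 + 1/16·4 + 1/16·4 + 1/16·4 + 1/16·4 = 2.75 bits.

2.75 bits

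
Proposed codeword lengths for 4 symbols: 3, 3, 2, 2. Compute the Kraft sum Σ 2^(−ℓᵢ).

With common denominator 2^3 = 8: Σ 2^(−ℓᵢ) = 1/8 + 1/8 + 2/8 + 2/8 = 6/8 = 0.75.

0.75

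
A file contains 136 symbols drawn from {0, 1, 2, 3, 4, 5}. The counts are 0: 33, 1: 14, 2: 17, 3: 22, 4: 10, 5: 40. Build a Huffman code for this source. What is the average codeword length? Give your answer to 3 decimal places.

Probabilities are the counts divided by 136.
Repeatedly combine the two least-probable nodes; the expected code length is the sum of the merged weights.
merge 5/68 + 7/68 → 3/17
merge 1/8 + 11/68 → 39/136
merge 3/17 + 33/136 → 57/136
merge 39/136 + 5/17 → 79/136
merge 57/136 + 79/136 → 1
L = 3/17 + 39/136 + 57/136 + 79/136 + 1 = 335/136 ≈ 2.463 bits/symbol.

2.463 bits/symbol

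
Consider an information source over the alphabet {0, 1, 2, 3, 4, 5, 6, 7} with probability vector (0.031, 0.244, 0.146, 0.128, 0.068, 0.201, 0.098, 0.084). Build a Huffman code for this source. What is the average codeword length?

Repeatedly combine the two least-probable nodes; the expected code length is the sum of the merged weights.
merge 31/1000 + 17/250 → 99/1000
merge 21/250 + 49/500 → 91/500
merge 99/1000 + 16/125 → 227/1000
merge 73/500 + 91/500 → 41/125
merge 201/1000 + 227/1000 → 107/250
merge 61/250 + 41/125 → 143/250
merge 107/250 + 143/250 → 1
L = 99/1000 + 91/500 + 227/1000 + 41/125 + 107/250 + 143/250 + 1 = 709/250 = 2.836 bits/symbol.

2.836 bits/symbol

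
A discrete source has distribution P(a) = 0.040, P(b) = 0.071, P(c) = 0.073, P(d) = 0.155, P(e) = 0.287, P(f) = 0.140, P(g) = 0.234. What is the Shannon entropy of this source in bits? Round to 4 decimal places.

H = −Σ pᵢ log₂ pᵢ.
−0.040·log₂(0.040) = 0.1858
−0.071·log₂(0.071) = 0.2709
−0.073·log₂(0.073) = 0.2756
−0.155·log₂(0.155) = 0.4169
−0.287·log₂(0.287) = 0.5169
−0.140·log₂(0.140) = 0.3971
−0.234·log₂(0.234) = 0.4903
Sum ≈ 2.5535 → 2.5535 bits.

2.5535 bits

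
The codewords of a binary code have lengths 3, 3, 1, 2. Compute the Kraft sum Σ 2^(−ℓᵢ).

With common denominator 2^3 = 8: Σ 2^(−ℓᵢ) = 1/8 + 1/8 + 4/8 + 2/8 = 8/8 = 1.

1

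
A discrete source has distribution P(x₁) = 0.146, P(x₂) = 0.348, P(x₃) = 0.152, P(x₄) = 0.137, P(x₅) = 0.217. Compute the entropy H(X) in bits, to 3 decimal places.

H = −Σ pᵢ log₂ pᵢ.
−0.146·log₂(0.146) = 0.4053
−0.348·log₂(0.348) = 0.5299
−0.152·log₂(0.152) = 0.4131
−0.137·log₂(0.137) = 0.3929
−0.217·log₂(0.217) = 0.4783
Sum ≈ 2.2196 → 2.220 bits.

2.220 bits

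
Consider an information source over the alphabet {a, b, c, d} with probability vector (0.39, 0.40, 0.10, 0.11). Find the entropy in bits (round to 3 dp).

H = −Σ pᵢ log₂ pᵢ.
−0.39·log₂(0.39) = 0.5298
−0.40·log₂(0.40) = 0.5288
−0.10·log₂(0.10) = 0.3322
−0.11·log₂(0.11) = 0.3503
Sum ≈ 1.7410 → 1.741 bits.

1.741 bits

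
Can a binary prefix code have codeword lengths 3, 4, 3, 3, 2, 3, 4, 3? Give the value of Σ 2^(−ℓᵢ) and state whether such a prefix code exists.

With common denominator 2^4 = 16: Σ 2^(−ℓᵢ) = 2/16 + 1/16 + 2/16 + 2/16 + 4/16 + 2/16 + 1/16 + 2/16 = 16/16 = 1.
Kraft's inequality requires Σ ≤ 1; here Σ = 1 ≤ 1, so such a prefix code exists.

1; yes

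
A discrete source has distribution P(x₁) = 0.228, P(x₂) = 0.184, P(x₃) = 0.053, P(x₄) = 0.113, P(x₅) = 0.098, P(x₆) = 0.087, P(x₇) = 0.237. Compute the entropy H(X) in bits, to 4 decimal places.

2.6429 bits

H = −Σ pᵢ log₂ pᵢ.
−0.228·log₂(0.228) = 0.4863
−0.184·log₂(0.184) = 0.4494
−0.053·log₂(0.053) = 0.2246
−0.113·log₂(0.113) = 0.3555
−0.098·log₂(0.098) = 0.3284
−0.087·log₂(0.087) = 0.3065
−0.237·log₂(0.237) = 0.4923
Sum ≈ 2.6429 → 2.6429 bits.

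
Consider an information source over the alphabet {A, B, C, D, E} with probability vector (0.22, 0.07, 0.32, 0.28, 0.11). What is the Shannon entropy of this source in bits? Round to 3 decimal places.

H = −Σ pᵢ log₂ pᵢ.
−0.22·log₂(0.22) = 0.4806
−0.07·log₂(0.07) = 0.2686
−0.32·log₂(0.32) = 0.5260
−0.28·log₂(0.28) = 0.5142
−0.11·log₂(0.11) = 0.3503
Sum ≈ 2.1397 → 2.140 bits.

2.140 bits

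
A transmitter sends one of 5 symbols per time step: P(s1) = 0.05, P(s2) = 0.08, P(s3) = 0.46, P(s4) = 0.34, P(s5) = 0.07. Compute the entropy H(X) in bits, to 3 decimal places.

H = −Σ pᵢ log₂ pᵢ.
−0.05·log₂(0.05) = 0.2161
−0.08·log₂(0.08) = 0.2915
−0.46·log₂(0.46) = 0.5153
−0.34·log₂(0.34) = 0.5292
−0.07·log₂(0.07) = 0.2686
Sum ≈ 1.8207 → 1.821 bits.

1.821 bits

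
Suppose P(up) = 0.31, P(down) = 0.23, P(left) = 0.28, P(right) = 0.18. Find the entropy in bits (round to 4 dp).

1.9710 bits

H = −Σ pᵢ log₂ pᵢ.
−0.31·log₂(0.31) = 0.5238
−0.23·log₂(0.23) = 0.4877
−0.28·log₂(0.28) = 0.5142
−0.18·log₂(0.18) = 0.4453
Sum ≈ 1.9710 → 1.9710 bits.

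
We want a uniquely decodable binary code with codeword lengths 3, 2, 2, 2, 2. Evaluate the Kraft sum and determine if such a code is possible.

With common denominator 2^3 = 8: Σ 2^(−ℓᵢ) = 1/8 + 2/8 + 2/8 + 2/8 + 2/8 = 9/8 = 1.125.
Kraft's inequality requires Σ ≤ 1; here Σ = 1.125 > 1, so no such prefix code exists.

1.125; no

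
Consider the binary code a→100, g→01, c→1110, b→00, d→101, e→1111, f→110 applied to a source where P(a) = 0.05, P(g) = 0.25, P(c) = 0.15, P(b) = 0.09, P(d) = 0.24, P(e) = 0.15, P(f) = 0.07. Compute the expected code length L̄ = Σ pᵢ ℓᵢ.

2.96 bits/symbol

L̄ = Σ pᵢ·ℓᵢ = 0.05·3 + 0.25·2 + 0.15·4 + 0.09·2 + 0.24·3 + 0.15·4 + 0.07·3 = 2.96 bits/symbol.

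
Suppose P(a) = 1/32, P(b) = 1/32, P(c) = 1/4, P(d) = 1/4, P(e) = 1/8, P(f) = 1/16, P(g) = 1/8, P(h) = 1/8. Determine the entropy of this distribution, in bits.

Each probability is a power of 1/2, so log₂(1/p) is an integer.
H = Σ p·log₂(1/p) = 1/32·5 + 1/32·5 + 1/4·2 + 1/4·2 + 1/8·3 + 1/16·4 + 1/8·3 + 1/8·3 = 2.6875 bits.

2.6875 bits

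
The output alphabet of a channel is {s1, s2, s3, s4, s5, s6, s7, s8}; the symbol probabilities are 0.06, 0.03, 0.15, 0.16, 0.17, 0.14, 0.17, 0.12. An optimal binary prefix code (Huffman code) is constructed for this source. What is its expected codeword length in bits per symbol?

2.92 bits/symbol

Repeatedly combine the two least-probable nodes; the expected code length is the sum of the merged weights.
merge 3/100 + 3/50 → 9/100
merge 9/100 + 3/25 → 21/100
merge 7/50 + 3/20 → 29/100
merge 4/25 + 17/100 → 33/100
merge 17/100 + 21/100 → 19/50
merge 29/100 + 33/100 → 31/50
merge 19/50 + 31/50 → 1
L = 9/100 + 21/100 + 29/100 + 33/100 + 19/50 + 31/50 + 1 = 73/25 = 2.92 bits/symbol.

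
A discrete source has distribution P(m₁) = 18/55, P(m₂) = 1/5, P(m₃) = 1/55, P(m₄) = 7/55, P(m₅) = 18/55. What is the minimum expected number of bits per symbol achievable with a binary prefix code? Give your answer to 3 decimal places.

Repeatedly combine the two least-probable nodes; the expected code length is the sum of the merged weights.
merge 1/55 + 7/55 → 8/55
merge 8/55 + 1/5 → 19/55
merge 18/55 + 18/55 → 36/55
merge 19/55 + 36/55 → 1
L = 8/55 + 19/55 + 36/55 + 1 = 118/55 ≈ 2.145 bits/symbol.

2.145 bits/symbol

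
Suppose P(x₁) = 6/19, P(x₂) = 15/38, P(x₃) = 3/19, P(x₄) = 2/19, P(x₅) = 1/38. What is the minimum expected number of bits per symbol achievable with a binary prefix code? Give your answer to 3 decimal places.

Repeatedly combine the two least-probable nodes; the expected code length is the sum of the merged weights.
merge 1/38 + 2/19 → 5/38
merge 5/38 + 3/19 → 11/38
merge 11/38 + 6/19 → 23/38
merge 15/38 + 23/38 → 1
L = 5/38 + 11/38 + 23/38 + 1 = 77/38 ≈ 2.026 bits/symbol.

2.026 bits/symbol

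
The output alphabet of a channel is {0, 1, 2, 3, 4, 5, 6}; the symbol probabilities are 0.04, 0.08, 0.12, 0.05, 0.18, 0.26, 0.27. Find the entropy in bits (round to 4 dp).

2.5210 bits

H = −Σ pᵢ log₂ pᵢ.
−0.04·log₂(0.04) = 0.1858
−0.08·log₂(0.08) = 0.2915
−0.12·log₂(0.12) = 0.3671
−0.05·log₂(0.05) = 0.2161
−0.18·log₂(0.18) = 0.4453
−0.26·log₂(0.26) = 0.5053
−0.27·log₂(0.27) = 0.5100
Sum ≈ 2.5210 → 2.5210 bits.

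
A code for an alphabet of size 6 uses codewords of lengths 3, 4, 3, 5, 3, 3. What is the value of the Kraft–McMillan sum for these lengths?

0.59375

With common denominator 2^5 = 32: Σ 2^(−ℓᵢ) = 4/32 + 2/32 + 4/32 + 1/32 + 4/32 + 4/32 = 19/32 = 0.59375.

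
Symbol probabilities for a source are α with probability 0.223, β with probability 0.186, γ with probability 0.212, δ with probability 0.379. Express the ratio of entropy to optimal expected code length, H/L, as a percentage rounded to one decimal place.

Entropy H = −Σ p log₂ p ≈ 1.9390 bits.
Huffman merges: 93/500+53/250→199/500; 223/1000+379/1000→301/500; 199/500+301/500→1. L = 2 ≈ 2.0000.
Efficiency = H/L = 1.9390/2.0000 = 97.0%.

97.0%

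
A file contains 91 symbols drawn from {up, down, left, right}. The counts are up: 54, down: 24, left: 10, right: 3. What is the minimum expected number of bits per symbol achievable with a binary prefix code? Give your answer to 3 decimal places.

Probabilities are the counts divided by 91.
Repeatedly combine the two least-probable nodes; the expected code length is the sum of the merged weights.
merge 3/91 + 10/91 → 1/7
merge 1/7 + 24/91 → 37/91
merge 37/91 + 54/91 → 1
L = 1/7 + 37/91 + 1 = 141/91 ≈ 1.549 bits/symbol.

1.549 bits/symbol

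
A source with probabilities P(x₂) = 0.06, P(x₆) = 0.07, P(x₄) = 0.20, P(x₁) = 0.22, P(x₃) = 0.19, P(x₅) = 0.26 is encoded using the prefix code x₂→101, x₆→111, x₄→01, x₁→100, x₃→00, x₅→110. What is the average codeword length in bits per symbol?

L̄ = Σ pᵢ·ℓᵢ = 0.06·3 + 0.07·3 + 0.20·2 + 0.22·3 + 0.19·2 + 0.26·3 = 2.61 bits/symbol.

2.61 bits/symbol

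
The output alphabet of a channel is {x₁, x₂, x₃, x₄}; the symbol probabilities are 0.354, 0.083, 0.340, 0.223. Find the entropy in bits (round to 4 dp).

1.8403 bits

H = −Σ pᵢ log₂ pᵢ.
−0.354·log₂(0.354) = 0.5304
−0.083·log₂(0.083) = 0.2980
−0.340·log₂(0.340) = 0.5292
−0.223·log₂(0.223) = 0.4828
Sum ≈ 1.8403 → 1.8403 bits.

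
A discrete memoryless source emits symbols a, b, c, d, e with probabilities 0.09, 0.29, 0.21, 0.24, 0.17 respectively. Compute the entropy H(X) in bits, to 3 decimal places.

2.232 bits

H = −Σ pᵢ log₂ pᵢ.
−0.09·log₂(0.09) = 0.3127
−0.29·log₂(0.29) = 0.5179
−0.21·log₂(0.21) = 0.4728
−0.24·log₂(0.24) = 0.4941
−0.17·log₂(0.17) = 0.4346
Sum ≈ 2.2321 → 2.232 bits.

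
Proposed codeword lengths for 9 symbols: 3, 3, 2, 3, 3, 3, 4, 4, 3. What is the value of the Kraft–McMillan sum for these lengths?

With common denominator 2^4 = 16: Σ 2^(−ℓᵢ) = 2/16 + 2/16 + 4/16 + 2/16 + 2/16 + 2/16 + 1/16 + 1/16 + 2/16 = 18/16 = 1.125.

1.125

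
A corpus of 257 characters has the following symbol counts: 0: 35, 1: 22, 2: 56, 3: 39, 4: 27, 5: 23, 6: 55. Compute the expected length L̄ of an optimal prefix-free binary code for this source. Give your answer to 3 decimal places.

Probabilities are the counts divided by 257.
Repeatedly combine the two least-probable nodes; the expected code length is the sum of the merged weights.
merge 22/257 + 23/257 → 45/257
merge 27/257 + 35/257 → 62/257
merge 39/257 + 45/257 → 84/257
merge 55/257 + 56/257 → 111/257
merge 62/257 + 84/257 → 146/257
merge 111/257 + 146/257 → 1
L = 45/257 + 62/257 + 84/257 + 111/257 + 146/257 + 1 = 705/257 ≈ 2.743 bits/symbol.

2.743 bits/symbol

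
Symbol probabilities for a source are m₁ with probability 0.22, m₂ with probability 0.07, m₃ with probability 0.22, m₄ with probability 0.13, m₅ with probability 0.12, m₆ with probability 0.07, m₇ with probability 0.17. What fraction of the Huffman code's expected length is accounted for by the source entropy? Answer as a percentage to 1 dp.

Entropy H = −Σ p log₂ p ≈ 2.6826 bits.
Huffman merges: 7/100+7/100→7/50; 3/25+13/100→1/4; 7/50+17/100→31/100; 11/50+11/50→11/25; 1/4+31/100→14/25; 11/25+14/25→1. L = 27/10 ≈ 2.7000.
Efficiency = H/L = 2.6826/2.7000 = 99.4%.

99.4%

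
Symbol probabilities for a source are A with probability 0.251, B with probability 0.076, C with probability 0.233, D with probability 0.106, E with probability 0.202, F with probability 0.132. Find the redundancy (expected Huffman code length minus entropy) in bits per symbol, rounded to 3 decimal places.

Entropy H = −Σ p log₂ p ≈ 2.4678 bits.
Huffman merges: 19/250+53/500→91/500; 33/250+91/500→157/500; 101/500+233/1000→87/200; 251/1000+157/500→113/200; 87/200+113/200→1. L = 312/125 ≈ 2.4960.
L − H = 2.4960 − 2.4678 = 0.028 bits.

0.028 bits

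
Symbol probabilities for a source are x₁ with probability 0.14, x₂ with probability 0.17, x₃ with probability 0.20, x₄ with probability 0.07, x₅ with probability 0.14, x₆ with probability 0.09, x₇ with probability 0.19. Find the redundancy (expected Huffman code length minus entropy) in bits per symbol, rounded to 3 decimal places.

Entropy H = −Σ p log₂ p ≈ 2.7296 bits.
Huffman merges: 7/100+9/100→4/25; 7/50+7/50→7/25; 4/25+17/100→33/100; 19/100+1/5→39/100; 7/25+33/100→61/100; 39/100+61/100→1. L = 277/100 ≈ 2.7700.
L − H = 2.7700 − 2.7296 = 0.040 bits.

0.040 bits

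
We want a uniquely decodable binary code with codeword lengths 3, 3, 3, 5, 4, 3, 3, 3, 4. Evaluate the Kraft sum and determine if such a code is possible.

With common denominator 2^5 = 32: Σ 2^(−ℓᵢ) = 4/32 + 4/32 + 4/32 + 1/32 + 2/32 + 4/32 + 4/32 + 4/32 + 2/32 = 29/32 = 0.90625.
Kraft's inequality requires Σ ≤ 1; here Σ = 0.90625 ≤ 1, so such a prefix code exists.

0.90625; yes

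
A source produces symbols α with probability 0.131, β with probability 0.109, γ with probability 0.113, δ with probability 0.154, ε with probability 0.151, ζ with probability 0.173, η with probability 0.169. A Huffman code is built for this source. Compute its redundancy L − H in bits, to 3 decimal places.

Entropy H = −Σ p log₂ p ≈ 2.7870 bits.
Huffman merges: 109/1000+113/1000→111/500; 131/1000+151/1000→141/500; 77/500+169/1000→323/1000; 173/1000+111/500→79/200; 141/500+323/1000→121/200; 79/200+121/200→1. L = 2827/1000 ≈ 2.8270.
L − H = 2.8270 − 2.7870 = 0.040 bits.

0.040 bits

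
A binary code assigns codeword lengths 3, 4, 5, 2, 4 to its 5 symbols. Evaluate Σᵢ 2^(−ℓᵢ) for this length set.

With common denominator 2^5 = 32: Σ 2^(−ℓᵢ) = 4/32 + 2/32 + 1/32 + 8/32 + 2/32 = 17/32 = 0.53125.

0.53125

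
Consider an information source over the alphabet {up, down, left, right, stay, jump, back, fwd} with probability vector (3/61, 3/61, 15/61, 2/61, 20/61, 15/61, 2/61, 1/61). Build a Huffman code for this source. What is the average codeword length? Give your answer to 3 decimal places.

2.410 bits/symbol

Repeatedly combine the two least-probable nodes; the expected code length is the sum of the merged weights.
merge 1/61 + 2/61 → 3/61
merge 2/61 + 3/61 → 5/61
merge 3/61 + 3/61 → 6/61
merge 5/61 + 6/61 → 11/61
merge 11/61 + 15/61 → 26/61
merge 15/61 + 20/61 → 35/61
merge 26/61 + 35/61 → 1
L = 3/61 + 5/61 + 6/61 + 11/61 + 26/61 + 35/61 + 1 = 147/61 ≈ 2.410 bits/symbol.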